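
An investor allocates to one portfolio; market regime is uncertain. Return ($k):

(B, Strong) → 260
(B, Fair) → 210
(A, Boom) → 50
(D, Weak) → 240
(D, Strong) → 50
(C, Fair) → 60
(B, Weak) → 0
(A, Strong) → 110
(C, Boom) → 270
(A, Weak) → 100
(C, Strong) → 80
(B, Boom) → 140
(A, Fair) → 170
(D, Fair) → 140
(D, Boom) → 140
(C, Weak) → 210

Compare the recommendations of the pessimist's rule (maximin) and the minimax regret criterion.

Row minima: A=50, B=0, C=60, D=50
Best worst-case = 60 → C.
Column bests: Weak=240, Fair=210, Strong=260, Boom=270.
A regrets: 140, 40, 150, 220 → max 220
B regrets: 240, 0, 0, 130 → max 240
C regrets: 30, 150, 180, 0 → max 180
D regrets: 0, 70, 210, 130 → max 210
Smallest max regret = 180 → C.

maximin → C; minimax regret → C (agree)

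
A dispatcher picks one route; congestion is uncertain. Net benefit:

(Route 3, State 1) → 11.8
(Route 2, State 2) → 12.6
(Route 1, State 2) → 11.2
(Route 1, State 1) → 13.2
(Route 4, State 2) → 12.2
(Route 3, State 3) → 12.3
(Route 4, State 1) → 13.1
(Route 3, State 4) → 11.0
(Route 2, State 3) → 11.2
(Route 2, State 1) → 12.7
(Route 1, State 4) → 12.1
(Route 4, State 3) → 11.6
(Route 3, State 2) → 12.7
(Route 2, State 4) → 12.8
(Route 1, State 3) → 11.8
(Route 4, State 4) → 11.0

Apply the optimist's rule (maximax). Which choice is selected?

Route 1

Row maxima: Route 1=13.2, Route 2=12.8, Route 3=12.7, Route 4=13.1
Best best-case = 13.2 → Route 1.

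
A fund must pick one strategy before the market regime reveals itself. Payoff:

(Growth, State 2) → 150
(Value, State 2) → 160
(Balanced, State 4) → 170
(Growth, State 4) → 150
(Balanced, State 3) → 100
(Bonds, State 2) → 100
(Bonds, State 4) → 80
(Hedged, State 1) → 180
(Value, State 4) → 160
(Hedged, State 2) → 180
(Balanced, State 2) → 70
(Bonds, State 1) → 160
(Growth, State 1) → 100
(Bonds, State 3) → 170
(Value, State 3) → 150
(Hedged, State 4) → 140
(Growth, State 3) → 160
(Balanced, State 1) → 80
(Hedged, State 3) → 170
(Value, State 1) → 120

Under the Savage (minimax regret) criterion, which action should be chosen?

Column bests: State 1=180, State 2=180, State 3=170, State 4=170.
Balanced regrets: 100, 110, 70, 0 → max 110
Value regrets: 60, 20, 20, 10 → max 60
Bonds regrets: 20, 80, 0, 90 → max 90
Hedged regrets: 0, 0, 0, 30 → max 30
Growth regrets: 80, 30, 10, 20 → max 80
Smallest max regret = 30 → Hedged.

Hedged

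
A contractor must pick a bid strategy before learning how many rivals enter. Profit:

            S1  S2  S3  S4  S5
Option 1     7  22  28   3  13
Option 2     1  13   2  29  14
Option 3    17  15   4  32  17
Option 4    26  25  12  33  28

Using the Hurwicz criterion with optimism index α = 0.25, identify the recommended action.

Option 1: 0.25·28 + 0.75·3 = 9.25
Option 2: 0.25·29 + 0.75·1 = 8
Option 3: 0.25·32 + 0.75·4 = 11
Option 4: 0.25·33 + 0.75·12 = 17.25
Highest Hurwicz score = 17.25 → Option 4.

Option 4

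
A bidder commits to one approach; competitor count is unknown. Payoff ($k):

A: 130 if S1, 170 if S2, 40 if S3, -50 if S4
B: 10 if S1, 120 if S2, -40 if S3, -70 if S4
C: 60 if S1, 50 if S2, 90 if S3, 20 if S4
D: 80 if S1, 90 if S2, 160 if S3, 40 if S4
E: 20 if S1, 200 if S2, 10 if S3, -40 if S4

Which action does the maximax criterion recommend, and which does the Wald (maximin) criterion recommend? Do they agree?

maximax → E; maximin → D (disagree)

Row maxima: A=170, B=120, C=90, D=160, E=200
Best best-case = 200 → E.
Row minima: A=-50, B=-70, C=20, D=40, E=-40
Best worst-case = 40 → D.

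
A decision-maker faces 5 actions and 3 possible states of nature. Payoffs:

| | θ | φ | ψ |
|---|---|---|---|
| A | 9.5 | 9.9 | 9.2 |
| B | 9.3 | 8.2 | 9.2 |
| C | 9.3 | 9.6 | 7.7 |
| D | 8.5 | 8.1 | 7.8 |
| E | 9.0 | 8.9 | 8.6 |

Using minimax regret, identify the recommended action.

A

Column bests: θ=9.5, φ=9.9, ψ=9.2.
A regrets: 0.0, 0.0, 0.0 → max 0.0
B regrets: 0.2, 1.7, 0.0 → max 1.7
C regrets: 0.2, 0.3, 1.5 → max 1.5
D regrets: 1.0, 1.8, 1.4 → max 1.8
E regrets: 0.5, 1.0, 0.6 → max 1.0
Smallest max regret = 0.0 → A.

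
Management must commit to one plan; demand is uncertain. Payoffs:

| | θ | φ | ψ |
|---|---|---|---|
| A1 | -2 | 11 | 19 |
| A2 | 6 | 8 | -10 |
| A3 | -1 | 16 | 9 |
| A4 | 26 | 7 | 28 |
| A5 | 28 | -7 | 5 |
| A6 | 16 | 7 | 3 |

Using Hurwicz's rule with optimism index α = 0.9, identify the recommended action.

A4

A1: 0.9·19 + 0.1·(-2) = 16.9
A2: 0.9·8 + 0.1·(-10) = 6.2
A3: 0.9·16 + 0.1·(-1) = 14.3
A4: 0.9·28 + 0.1·7 = 25.9
A5: 0.9·28 + 0.1·(-7) = 24.5
A6: 0.9·16 + 0.1·3 = 14.7
Highest Hurwicz score = 25.9 → A4.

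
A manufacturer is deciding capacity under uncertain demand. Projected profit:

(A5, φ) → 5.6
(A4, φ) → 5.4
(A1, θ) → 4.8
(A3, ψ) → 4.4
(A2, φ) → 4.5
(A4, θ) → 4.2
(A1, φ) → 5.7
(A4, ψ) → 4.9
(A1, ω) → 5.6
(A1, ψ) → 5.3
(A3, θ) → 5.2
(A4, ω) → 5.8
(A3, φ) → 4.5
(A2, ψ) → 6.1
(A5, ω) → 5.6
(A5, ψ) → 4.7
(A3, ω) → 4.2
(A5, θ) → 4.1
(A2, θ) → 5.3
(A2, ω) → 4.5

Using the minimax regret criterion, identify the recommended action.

Column bests: θ=5.3, φ=5.7, ψ=6.1, ω=5.8.
A1 regrets: 0.5, 0.0, 0.8, 0.2 → max 0.8
A2 regrets: 0.0, 1.2, 0.0, 1.3 → max 1.3
A3 regrets: 0.1, 1.2, 1.7, 1.6 → max 1.7
A4 regrets: 1.1, 0.3, 1.2, 0.0 → max 1.2
A5 regrets: 1.2, 0.1, 1.4, 0.2 → max 1.4
Smallest max regret = 0.8 → A1.

A1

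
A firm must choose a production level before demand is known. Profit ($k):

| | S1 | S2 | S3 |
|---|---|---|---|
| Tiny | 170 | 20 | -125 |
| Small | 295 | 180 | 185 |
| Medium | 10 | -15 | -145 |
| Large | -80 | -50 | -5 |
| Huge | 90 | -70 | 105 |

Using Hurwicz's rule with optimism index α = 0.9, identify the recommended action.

Tiny: 0.9·170 + 0.1·(-125) = 140.5
Small: 0.9·295 + 0.1·180 = 283.5
Medium: 0.9·10 + 0.1·(-145) = -5.5
Large: 0.9·(-5) + 0.1·(-80) = -12.5
Huge: 0.9·105 + 0.1·(-70) = 87.5
Highest Hurwicz score = 283.5 → Small.

Small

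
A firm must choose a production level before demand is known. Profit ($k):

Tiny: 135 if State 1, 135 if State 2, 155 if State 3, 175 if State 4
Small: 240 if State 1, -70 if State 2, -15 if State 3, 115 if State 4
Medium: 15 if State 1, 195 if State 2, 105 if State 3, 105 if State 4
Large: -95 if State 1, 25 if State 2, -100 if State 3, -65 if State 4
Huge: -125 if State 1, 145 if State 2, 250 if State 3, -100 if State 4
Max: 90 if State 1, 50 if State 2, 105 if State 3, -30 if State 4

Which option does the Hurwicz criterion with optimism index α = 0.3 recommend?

Tiny: 0.3·175 + 0.7·135 = 147
Small: 0.3·240 + 0.7·(-70) = 23
Medium: 0.3·195 + 0.7·15 = 69
Large: 0.3·25 + 0.7·(-100) = -62.5
Huge: 0.3·250 + 0.7·(-125) = -12.5
Max: 0.3·105 + 0.7·(-30) = 10.5
Highest Hurwicz score = 147 → Tiny.

Tiny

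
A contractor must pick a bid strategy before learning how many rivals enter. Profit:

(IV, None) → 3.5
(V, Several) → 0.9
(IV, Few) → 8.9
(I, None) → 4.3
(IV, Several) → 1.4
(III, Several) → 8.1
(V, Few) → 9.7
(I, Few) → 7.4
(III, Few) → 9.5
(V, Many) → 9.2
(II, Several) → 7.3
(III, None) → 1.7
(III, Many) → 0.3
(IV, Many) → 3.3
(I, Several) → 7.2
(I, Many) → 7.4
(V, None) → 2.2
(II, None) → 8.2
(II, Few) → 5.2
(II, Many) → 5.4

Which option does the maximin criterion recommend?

Row minima: I=4.3, II=5.2, III=0.3, IV=1.4, V=0.9
Best worst-case = 5.2 → II.

II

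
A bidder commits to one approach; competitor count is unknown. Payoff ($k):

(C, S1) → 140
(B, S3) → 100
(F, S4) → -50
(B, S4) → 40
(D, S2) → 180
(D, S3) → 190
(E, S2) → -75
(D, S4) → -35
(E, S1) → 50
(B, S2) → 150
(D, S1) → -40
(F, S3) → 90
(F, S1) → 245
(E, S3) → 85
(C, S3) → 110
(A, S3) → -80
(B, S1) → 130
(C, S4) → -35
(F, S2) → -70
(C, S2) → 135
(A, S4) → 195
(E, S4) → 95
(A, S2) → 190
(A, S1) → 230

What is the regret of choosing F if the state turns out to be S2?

260

Best payoff under S2 is 190.
Regret = 190 − (-70) = 260.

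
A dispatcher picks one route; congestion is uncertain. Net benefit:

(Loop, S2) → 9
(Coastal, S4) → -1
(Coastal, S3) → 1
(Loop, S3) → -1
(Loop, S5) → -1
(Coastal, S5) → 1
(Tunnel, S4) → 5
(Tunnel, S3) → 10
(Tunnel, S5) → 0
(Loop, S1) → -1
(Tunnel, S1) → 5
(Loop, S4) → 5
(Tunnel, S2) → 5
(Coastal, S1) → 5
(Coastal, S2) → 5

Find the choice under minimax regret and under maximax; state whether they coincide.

minimax regret → Tunnel; maximax → Tunnel (agree)

Column bests: S1=5, S2=9, S3=10, S4=5, S5=1.
Coastal regrets: 0, 4, 9, 6, 0 → max 9
Loop regrets: 6, 0, 11, 0, 2 → max 11
Tunnel regrets: 0, 4, 0, 0, 1 → max 4
Smallest max regret = 4 → Tunnel.
Row maxima: Coastal=5, Loop=9, Tunnel=10
Best best-case = 10 → Tunnel.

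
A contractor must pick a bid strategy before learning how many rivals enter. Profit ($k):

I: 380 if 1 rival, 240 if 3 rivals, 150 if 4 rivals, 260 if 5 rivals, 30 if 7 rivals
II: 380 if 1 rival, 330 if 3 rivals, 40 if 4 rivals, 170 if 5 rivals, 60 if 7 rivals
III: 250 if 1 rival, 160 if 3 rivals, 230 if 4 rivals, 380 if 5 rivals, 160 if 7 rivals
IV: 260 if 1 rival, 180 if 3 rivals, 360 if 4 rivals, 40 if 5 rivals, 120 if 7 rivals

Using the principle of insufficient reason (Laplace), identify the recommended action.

III

Row averages: I=212, II=196, III=236, IV=192
Highest average = 236 → III.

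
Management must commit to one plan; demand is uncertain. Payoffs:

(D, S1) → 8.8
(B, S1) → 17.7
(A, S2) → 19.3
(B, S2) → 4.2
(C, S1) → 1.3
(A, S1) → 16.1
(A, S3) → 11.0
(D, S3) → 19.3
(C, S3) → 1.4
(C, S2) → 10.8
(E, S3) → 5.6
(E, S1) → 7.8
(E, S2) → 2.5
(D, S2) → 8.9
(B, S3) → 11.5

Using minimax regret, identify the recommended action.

Column bests: S1=17.7, S2=19.3, S3=19.3.
A regrets: 1.6, 0.0, 8.3 → max 8.3
B regrets: 0.0, 15.1, 7.8 → max 15.1
C regrets: 16.4, 8.5, 17.9 → max 17.9
D regrets: 8.9, 10.4, 0.0 → max 10.4
E regrets: 9.9, 16.8, 13.7 → max 16.8
Smallest max regret = 8.3 → A.

A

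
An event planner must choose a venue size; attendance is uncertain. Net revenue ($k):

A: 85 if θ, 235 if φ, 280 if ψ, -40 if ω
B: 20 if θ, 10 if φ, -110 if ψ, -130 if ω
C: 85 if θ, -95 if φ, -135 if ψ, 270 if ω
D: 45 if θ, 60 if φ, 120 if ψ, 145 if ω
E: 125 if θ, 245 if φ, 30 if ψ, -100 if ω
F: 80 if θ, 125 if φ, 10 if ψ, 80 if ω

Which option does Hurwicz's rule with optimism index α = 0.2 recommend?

D

A: 0.2·280 + 0.8·(-40) = 24
B: 0.2·20 + 0.8·(-130) = -100
C: 0.2·270 + 0.8·(-135) = -54
D: 0.2·145 + 0.8·45 = 65
E: 0.2·245 + 0.8·(-100) = -31
F: 0.2·125 + 0.8·10 = 33
Highest Hurwicz score = 65 → D.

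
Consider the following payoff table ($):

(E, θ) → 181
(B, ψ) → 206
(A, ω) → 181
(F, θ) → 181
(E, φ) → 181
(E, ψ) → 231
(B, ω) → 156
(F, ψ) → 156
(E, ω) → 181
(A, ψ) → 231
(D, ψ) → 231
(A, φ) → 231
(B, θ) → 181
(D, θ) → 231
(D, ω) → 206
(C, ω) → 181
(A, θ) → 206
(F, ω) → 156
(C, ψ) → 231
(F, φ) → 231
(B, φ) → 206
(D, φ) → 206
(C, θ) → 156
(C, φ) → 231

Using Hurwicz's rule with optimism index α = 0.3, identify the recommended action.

D

A: 0.3·231 + 0.7·181 = 196
B: 0.3·206 + 0.7·156 = 171
C: 0.3·231 + 0.7·156 = 178.5
D: 0.3·231 + 0.7·206 = 213.5
E: 0.3·231 + 0.7·181 = 196
F: 0.3·231 + 0.7·156 = 178.5
Highest Hurwicz score = 213.5 → D.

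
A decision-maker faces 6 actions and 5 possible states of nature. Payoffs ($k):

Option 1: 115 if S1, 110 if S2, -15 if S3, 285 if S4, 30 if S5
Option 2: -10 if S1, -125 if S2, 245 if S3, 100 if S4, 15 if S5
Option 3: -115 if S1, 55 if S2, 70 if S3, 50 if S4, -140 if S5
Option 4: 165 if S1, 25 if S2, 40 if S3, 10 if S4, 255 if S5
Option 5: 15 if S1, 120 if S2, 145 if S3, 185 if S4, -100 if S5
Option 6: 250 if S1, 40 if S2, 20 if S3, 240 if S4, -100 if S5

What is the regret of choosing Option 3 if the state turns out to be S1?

Best payoff under S1 is 250.
Regret = 250 − (-115) = 365.

365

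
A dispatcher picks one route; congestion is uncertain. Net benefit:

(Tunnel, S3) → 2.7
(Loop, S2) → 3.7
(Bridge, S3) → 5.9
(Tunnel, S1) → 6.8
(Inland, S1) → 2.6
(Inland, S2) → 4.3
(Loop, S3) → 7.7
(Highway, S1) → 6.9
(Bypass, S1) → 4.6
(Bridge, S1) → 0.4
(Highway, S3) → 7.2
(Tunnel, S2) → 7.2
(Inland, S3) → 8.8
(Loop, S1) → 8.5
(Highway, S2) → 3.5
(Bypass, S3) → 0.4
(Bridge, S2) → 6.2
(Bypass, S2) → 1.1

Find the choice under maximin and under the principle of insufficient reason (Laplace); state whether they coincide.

Row minima: Tunnel=2.7, Bypass=0.4, Inland=2.6, Loop=3.7, Highway=3.5, Bridge=0.4
Best worst-case = 3.7 → Loop.
Row averages: Tunnel=167/30, Bypass=61/30, Inland=157/30, Loop=199/30, Highway=88/15, Bridge=25/6
Highest average = 199/30 → Loop.

maximin → Loop; laplace → Loop (agree)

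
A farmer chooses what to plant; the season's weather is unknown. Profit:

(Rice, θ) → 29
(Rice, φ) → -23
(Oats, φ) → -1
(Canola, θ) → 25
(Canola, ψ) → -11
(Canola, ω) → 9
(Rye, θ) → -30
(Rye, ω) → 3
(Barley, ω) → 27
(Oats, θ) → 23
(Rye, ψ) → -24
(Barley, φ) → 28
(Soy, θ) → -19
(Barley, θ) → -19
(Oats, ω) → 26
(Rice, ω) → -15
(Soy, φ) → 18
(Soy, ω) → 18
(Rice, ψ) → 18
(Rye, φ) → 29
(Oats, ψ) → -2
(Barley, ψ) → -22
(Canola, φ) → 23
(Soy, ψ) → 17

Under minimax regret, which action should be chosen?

Canola

Column bests: θ=29, φ=29, ψ=18, ω=27.
Rye regrets: 59, 0, 42, 24 → max 59
Canola regrets: 4, 6, 29, 18 → max 29
Rice regrets: 0, 52, 0, 42 → max 52
Oats regrets: 6, 30, 20, 1 → max 30
Soy regrets: 48, 11, 1, 9 → max 48
Barley regrets: 48, 1, 40, 0 → max 48
Smallest max regret = 29 → Canola.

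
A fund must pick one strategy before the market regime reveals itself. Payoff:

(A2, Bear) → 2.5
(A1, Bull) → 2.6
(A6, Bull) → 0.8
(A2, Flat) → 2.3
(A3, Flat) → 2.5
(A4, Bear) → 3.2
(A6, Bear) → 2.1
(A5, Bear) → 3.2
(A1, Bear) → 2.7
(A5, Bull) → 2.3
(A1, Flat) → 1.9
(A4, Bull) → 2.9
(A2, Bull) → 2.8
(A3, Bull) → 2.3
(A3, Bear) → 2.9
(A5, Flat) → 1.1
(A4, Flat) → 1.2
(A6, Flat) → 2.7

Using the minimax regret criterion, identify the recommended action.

A3

Column bests: Bear=3.2, Flat=2.7, Bull=2.9.
A1 regrets: 0.5, 0.8, 0.3 → max 0.8
A2 regrets: 0.7, 0.4, 0.1 → max 0.7
A3 regrets: 0.3, 0.2, 0.6 → max 0.6
A4 regrets: 0.0, 1.5, 0.0 → max 1.5
A5 regrets: 0.0, 1.6, 0.6 → max 1.6
A6 regrets: 1.1, 0.0, 2.1 → max 2.1
Smallest max regret = 0.6 → A3.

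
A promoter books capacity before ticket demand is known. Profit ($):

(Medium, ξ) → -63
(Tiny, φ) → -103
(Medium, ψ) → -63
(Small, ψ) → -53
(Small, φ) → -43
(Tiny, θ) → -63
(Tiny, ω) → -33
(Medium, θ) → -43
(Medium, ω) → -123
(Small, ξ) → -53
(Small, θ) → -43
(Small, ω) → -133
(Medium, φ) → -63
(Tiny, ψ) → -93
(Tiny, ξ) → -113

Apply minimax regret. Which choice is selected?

Tiny

Column bests: θ=-43, φ=-43, ψ=-53, ω=-33, ξ=-53.
Tiny regrets: 20, 60, 40, 0, 60 → max 60
Small regrets: 0, 0, 0, 100, 0 → max 100
Medium regrets: 0, 20, 10, 90, 10 → max 90
Smallest max regret = 60 → Tiny.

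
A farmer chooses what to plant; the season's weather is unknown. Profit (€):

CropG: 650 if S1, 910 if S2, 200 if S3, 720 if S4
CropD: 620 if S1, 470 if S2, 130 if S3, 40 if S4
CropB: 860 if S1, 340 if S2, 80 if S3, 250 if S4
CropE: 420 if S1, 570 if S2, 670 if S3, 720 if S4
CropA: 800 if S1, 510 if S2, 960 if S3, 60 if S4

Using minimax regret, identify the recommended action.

Column bests: S1=860, S2=910, S3=960, S4=720.
CropG regrets: 210, 0, 760, 0 → max 760
CropD regrets: 240, 440, 830, 680 → max 830
CropB regrets: 0, 570, 880, 470 → max 880
CropE regrets: 440, 340, 290, 0 → max 440
CropA regrets: 60, 400, 0, 660 → max 660
Smallest max regret = 440 → CropE.

CropE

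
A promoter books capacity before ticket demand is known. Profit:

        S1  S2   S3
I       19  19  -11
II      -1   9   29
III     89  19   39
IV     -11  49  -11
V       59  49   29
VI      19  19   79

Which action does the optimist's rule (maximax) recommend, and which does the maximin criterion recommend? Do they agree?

Row maxima: I=19, II=29, III=89, IV=49, V=59, VI=79
Best best-case = 89 → III.
Row minima: I=-11, II=-1, III=19, IV=-11, V=29, VI=19
Best worst-case = 29 → V.

maximax → III; maximin → V (disagree)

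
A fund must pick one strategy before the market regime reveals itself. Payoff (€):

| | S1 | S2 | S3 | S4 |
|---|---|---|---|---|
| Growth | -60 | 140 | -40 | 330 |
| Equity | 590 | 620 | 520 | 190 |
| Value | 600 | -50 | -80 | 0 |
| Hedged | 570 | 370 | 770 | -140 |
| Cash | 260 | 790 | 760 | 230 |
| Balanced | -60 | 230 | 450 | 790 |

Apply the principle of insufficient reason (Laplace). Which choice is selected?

Row averages: Growth=92.5, Equity=480, Value=117.5, Hedged=392.5, Cash=510, Balanced=352.5
Highest average = 510 → Cash.

Cash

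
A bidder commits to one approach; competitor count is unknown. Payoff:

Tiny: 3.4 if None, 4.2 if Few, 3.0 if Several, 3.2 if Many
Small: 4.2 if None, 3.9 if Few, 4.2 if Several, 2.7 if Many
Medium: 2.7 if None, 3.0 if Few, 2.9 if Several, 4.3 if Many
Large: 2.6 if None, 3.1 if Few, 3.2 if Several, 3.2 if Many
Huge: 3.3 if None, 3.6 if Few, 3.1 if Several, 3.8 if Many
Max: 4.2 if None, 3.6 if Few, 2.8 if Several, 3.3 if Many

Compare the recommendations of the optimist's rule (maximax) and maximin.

maximax → Medium; maximin → Huge (disagree)

Row maxima: Tiny=4.2, Small=4.2, Medium=4.3, Large=3.2, Huge=3.8, Max=4.2
Best best-case = 4.3 → Medium.
Row minima: Tiny=3.0, Small=2.7, Medium=2.7, Large=2.6, Huge=3.1, Max=2.8
Best worst-case = 3.1 → Huge.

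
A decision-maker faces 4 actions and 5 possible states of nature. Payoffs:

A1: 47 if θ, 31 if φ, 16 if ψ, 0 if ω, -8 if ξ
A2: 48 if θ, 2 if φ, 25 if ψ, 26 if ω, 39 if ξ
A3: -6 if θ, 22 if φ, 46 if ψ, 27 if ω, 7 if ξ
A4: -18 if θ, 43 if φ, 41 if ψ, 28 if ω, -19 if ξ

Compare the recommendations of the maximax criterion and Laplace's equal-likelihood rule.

Row maxima: A1=47, A2=48, A3=46, A4=43
Best best-case = 48 → A2.
Row averages: A1=17.2, A2=28, A3=19.2, A4=15
Highest average = 28 → A2.

maximax → A2; laplace → A2 (agree)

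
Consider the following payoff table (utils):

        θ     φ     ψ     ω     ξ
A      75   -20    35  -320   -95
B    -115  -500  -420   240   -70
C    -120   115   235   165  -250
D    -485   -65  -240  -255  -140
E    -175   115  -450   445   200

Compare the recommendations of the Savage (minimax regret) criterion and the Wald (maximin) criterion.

minimax regret → C; maximin → C (agree)

Column bests: θ=75, φ=115, ψ=235, ω=445, ξ=200.
A regrets: 0, 135, 200, 765, 295 → max 765
B regrets: 190, 615, 655, 205, 270 → max 655
C regrets: 195, 0, 0, 280, 450 → max 450
D regrets: 560, 180, 475, 700, 340 → max 700
E regrets: 250, 0, 685, 0, 0 → max 685
Smallest max regret = 450 → C.
Row minima: A=-320, B=-500, C=-250, D=-485, E=-450
Best worst-case = -250 → C.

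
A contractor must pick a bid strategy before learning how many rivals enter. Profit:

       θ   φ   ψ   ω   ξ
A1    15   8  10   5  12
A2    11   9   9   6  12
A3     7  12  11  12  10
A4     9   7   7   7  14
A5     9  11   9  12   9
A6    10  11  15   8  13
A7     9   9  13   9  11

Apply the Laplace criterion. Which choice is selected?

A6

Row averages: A1=10, A2=9.4, A3=10.4, A4=8.8, A5=10, A6=11.4, A7=10.2
Highest average = 11.4 → A6.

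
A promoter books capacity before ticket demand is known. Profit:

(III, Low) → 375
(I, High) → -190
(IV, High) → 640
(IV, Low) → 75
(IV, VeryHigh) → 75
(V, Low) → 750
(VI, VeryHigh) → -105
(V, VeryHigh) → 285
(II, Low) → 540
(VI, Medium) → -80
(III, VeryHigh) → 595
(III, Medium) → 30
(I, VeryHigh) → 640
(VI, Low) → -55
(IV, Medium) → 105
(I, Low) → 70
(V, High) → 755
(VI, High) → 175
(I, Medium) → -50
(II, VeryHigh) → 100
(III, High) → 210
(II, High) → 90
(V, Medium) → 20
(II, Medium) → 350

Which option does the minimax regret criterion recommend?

Column bests: Low=750, Medium=350, High=755, VeryHigh=640.
I regrets: 680, 400, 945, 0 → max 945
II regrets: 210, 0, 665, 540 → max 665
III regrets: 375, 320, 545, 45 → max 545
IV regrets: 675, 245, 115, 565 → max 675
V regrets: 0, 330, 0, 355 → max 355
VI regrets: 805, 430, 580, 745 → max 805
Smallest max regret = 355 → V.

V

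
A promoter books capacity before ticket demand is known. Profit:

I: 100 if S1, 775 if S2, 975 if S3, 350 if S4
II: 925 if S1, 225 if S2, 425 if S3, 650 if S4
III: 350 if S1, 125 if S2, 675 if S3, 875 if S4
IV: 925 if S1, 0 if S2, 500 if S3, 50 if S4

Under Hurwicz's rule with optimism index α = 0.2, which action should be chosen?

I: 0.2·975 + 0.8·100 = 275
II: 0.2·925 + 0.8·225 = 365
III: 0.2·875 + 0.8·125 = 275
IV: 0.2·925 + 0.8·0 = 185
Highest Hurwicz score = 365 → II.

II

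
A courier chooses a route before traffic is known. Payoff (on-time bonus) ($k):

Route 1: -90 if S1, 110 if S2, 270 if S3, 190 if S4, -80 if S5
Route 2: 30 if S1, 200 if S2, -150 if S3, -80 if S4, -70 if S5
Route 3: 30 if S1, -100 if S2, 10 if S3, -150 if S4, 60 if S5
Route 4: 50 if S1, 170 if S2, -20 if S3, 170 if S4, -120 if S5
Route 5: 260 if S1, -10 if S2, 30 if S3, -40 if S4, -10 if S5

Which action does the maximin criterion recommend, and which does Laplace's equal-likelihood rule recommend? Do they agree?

maximin → Route 5; laplace → Route 1 (disagree)

Row minima: Route 1=-90, Route 2=-150, Route 3=-150, Route 4=-120, Route 5=-40
Best worst-case = -40 → Route 5.
Row averages: Route 1=80, Route 2=-14, Route 3=-30, Route 4=50, Route 5=46
Highest average = 80 → Route 1.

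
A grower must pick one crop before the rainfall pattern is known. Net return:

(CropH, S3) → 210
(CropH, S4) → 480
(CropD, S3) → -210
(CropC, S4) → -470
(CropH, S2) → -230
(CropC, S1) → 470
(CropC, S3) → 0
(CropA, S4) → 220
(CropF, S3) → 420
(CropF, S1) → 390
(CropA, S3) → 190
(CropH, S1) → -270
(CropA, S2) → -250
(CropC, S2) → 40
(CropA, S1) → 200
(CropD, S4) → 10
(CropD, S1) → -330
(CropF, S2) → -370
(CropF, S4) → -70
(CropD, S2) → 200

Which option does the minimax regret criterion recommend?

Column bests: S1=470, S2=200, S3=420, S4=480.
CropD regrets: 800, 0, 630, 470 → max 800
CropA regrets: 270, 450, 230, 260 → max 450
CropF regrets: 80, 570, 0, 550 → max 570
CropC regrets: 0, 160, 420, 950 → max 950
CropH regrets: 740, 430, 210, 0 → max 740
Smallest max regret = 450 → CropA.

CropA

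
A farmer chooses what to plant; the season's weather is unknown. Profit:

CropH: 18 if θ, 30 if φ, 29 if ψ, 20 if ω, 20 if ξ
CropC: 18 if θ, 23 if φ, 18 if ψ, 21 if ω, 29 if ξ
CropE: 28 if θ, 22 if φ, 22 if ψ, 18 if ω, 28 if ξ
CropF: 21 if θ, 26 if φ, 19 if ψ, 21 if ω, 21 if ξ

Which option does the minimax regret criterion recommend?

Column bests: θ=28, φ=30, ψ=29, ω=21, ξ=29.
CropH regrets: 10, 0, 0, 1, 9 → max 10
CropC regrets: 10, 7, 11, 0, 0 → max 11
CropE regrets: 0, 8, 7, 3, 1 → max 8
CropF regrets: 7, 4, 10, 0, 8 → max 10
Smallest max regret = 8 → CropE.

CropE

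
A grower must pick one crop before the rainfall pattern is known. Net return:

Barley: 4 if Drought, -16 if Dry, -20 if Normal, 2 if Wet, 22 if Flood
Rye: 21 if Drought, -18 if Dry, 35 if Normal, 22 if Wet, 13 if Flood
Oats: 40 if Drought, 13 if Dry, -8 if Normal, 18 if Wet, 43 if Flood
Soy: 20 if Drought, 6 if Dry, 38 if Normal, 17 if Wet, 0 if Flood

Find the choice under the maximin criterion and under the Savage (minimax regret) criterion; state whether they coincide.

maximin → Soy; minimax regret → Rye (disagree)

Row minima: Barley=-20, Rye=-18, Oats=-8, Soy=0
Best worst-case = 0 → Soy.
Column bests: Drought=40, Dry=13, Normal=38, Wet=22, Flood=43.
Barley regrets: 36, 29, 58, 20, 21 → max 58
Rye regrets: 19, 31, 3, 0, 30 → max 31
Oats regrets: 0, 0, 46, 4, 0 → max 46
Soy regrets: 20, 7, 0, 5, 43 → max 43
Smallest max regret = 31 → Rye.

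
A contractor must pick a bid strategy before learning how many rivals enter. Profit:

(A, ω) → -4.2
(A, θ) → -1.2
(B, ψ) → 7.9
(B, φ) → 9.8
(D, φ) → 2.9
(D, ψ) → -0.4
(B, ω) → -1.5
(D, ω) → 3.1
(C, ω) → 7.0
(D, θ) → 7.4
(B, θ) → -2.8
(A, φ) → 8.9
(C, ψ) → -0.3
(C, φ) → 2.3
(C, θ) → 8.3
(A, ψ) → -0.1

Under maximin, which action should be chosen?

Row minima: A=-4.2, B=-2.8, C=-0.3, D=-0.4
Best worst-case = -0.3 → C.

C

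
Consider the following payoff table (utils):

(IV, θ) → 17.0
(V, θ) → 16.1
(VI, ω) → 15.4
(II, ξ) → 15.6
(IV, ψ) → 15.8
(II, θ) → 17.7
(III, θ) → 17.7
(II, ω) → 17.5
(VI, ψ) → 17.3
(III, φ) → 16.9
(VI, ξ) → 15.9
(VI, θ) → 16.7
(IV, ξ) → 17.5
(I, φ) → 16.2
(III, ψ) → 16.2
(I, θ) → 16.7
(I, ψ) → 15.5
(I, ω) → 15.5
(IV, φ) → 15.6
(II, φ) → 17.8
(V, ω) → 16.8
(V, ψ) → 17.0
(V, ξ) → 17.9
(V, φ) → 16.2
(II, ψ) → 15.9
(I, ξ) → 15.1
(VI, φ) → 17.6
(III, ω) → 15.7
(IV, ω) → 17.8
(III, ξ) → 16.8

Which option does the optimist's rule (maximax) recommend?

Row maxima: I=16.7, II=17.8, III=17.7, IV=17.8, V=17.9, VI=17.6
Best best-case = 17.9 → V.

V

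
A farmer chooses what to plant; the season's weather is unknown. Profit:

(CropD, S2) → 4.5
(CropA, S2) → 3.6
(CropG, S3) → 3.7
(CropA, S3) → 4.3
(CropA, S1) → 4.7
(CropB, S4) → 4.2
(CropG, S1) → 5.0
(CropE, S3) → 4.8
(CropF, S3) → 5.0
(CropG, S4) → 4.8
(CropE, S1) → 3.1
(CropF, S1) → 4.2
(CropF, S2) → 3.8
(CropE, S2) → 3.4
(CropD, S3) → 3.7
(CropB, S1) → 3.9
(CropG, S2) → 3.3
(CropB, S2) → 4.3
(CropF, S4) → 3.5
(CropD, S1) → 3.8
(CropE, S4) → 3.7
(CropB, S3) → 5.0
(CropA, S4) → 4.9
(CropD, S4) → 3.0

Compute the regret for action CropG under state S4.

0.1

Best payoff under S4 is 4.9.
Regret = 4.9 − 4.8 = 0.1.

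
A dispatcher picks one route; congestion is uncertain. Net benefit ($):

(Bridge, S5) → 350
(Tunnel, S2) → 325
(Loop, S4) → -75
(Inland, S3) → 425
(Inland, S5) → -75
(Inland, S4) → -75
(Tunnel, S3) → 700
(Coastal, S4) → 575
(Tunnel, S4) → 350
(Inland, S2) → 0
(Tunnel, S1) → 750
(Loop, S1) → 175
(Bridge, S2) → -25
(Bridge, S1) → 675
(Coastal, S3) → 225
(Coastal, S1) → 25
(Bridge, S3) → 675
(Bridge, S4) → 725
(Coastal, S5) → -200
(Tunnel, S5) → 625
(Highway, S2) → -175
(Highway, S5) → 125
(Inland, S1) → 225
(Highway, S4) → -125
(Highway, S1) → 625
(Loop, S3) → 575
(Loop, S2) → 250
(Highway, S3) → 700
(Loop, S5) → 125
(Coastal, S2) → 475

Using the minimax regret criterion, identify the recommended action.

Tunnel

Column bests: S1=750, S2=475, S3=700, S4=725, S5=625.
Loop regrets: 575, 225, 125, 800, 500 → max 800
Tunnel regrets: 0, 150, 0, 375, 0 → max 375
Inland regrets: 525, 475, 275, 800, 700 → max 800
Bridge regrets: 75, 500, 25, 0, 275 → max 500
Highway regrets: 125, 650, 0, 850, 500 → max 850
Coastal regrets: 725, 0, 475, 150, 825 → max 825
Smallest max regret = 375 → Tunnel.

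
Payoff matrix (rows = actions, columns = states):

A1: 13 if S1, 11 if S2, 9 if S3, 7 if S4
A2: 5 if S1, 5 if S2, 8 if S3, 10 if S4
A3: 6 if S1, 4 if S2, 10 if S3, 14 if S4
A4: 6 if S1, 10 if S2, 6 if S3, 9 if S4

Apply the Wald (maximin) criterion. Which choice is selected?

A1

Row minima: A1=7, A2=5, A3=4, A4=6
Best worst-case = 7 → A1.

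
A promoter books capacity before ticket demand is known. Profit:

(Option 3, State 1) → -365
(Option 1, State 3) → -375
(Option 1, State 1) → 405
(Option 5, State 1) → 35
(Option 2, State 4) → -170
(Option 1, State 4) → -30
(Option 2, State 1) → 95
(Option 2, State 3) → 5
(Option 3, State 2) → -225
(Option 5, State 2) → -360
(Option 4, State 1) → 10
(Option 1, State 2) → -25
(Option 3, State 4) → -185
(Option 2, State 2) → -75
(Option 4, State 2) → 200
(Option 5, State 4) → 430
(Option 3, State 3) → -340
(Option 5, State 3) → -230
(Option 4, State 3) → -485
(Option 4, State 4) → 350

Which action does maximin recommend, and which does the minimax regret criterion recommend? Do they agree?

maximin → Option 2; minimax regret → Option 1 (disagree)

Row minima: Option 1=-375, Option 2=-170, Option 3=-365, Option 4=-485, Option 5=-360
Best worst-case = -170 → Option 2.
Column bests: State 1=405, State 2=200, State 3=5, State 4=430.
Option 1 regrets: 0, 225, 380, 460 → max 460
Option 2 regrets: 310, 275, 0, 600 → max 600
Option 3 regrets: 770, 425, 345, 615 → max 770
Option 4 regrets: 395, 0, 490, 80 → max 490
Option 5 regrets: 370, 560, 235, 0 → max 560
Smallest max regret = 460 → Option 1.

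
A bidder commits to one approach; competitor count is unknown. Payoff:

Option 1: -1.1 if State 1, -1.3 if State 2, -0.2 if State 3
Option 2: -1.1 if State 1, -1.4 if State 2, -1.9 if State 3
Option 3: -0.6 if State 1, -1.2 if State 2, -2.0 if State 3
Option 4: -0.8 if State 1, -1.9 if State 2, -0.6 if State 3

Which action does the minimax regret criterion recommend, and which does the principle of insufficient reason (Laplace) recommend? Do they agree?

Column bests: State 1=-0.6, State 2=-1.2, State 3=-0.2.
Option 1 regrets: 0.5, 0.1, 0.0 → max 0.5
Option 2 regrets: 0.5, 0.2, 1.7 → max 1.7
Option 3 regrets: 0.0, 0.0, 1.8 → max 1.8
Option 4 regrets: 0.2, 0.7, 0.4 → max 0.7
Smallest max regret = 0.5 → Option 1.
Row averages: Option 1=-13/15, Option 2=-22/15, Option 3=-19/15, Option 4=-1.1
Highest average = -13/15 → Option 1.

minimax regret → Option 1; laplace → Option 1 (agree)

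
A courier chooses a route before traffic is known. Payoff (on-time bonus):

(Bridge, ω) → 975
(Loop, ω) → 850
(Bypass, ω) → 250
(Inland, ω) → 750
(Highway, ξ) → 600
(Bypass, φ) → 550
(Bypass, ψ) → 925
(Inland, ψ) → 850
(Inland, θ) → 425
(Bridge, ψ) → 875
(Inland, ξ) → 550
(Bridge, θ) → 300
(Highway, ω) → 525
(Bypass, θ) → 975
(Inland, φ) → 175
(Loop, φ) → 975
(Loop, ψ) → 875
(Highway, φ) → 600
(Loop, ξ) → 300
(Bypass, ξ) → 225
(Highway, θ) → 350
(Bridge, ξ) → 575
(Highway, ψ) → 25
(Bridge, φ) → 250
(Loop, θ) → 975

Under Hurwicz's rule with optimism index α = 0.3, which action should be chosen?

Loop

Bypass: 0.3·975 + 0.7·225 = 450
Highway: 0.3·600 + 0.7·25 = 197.5
Loop: 0.3·975 + 0.7·300 = 502.5
Inland: 0.3·850 + 0.7·175 = 377.5
Bridge: 0.3·975 + 0.7·250 = 467.5
Highest Hurwicz score = 502.5 → Loop.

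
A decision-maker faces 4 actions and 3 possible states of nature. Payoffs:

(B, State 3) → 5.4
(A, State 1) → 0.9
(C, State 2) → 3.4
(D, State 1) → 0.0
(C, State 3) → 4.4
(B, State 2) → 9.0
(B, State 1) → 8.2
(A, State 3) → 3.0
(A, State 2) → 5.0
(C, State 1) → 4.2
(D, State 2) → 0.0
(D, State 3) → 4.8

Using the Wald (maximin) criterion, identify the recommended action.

Row minima: A=0.9, B=5.4, C=3.4, D=0.0
Best worst-case = 5.4 → B.

B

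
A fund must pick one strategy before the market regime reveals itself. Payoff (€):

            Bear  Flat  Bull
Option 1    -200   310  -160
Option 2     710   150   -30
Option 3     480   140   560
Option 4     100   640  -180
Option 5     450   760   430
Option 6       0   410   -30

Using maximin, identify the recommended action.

Option 5

Row minima: Option 1=-200, Option 2=-30, Option 3=140, Option 4=-180, Option 5=430, Option 6=-30
Best worst-case = 430 → Option 5.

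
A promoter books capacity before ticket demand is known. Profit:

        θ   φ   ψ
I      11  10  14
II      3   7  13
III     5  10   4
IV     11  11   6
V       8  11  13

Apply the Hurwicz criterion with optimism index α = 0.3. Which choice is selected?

I

I: 0.3·14 + 0.7·10 = 11.2
II: 0.3·13 + 0.7·3 = 6
III: 0.3·10 + 0.7·4 = 5.8
IV: 0.3·11 + 0.7·6 = 7.5
V: 0.3·13 + 0.7·8 = 9.5
Highest Hurwicz score = 11.2 → I.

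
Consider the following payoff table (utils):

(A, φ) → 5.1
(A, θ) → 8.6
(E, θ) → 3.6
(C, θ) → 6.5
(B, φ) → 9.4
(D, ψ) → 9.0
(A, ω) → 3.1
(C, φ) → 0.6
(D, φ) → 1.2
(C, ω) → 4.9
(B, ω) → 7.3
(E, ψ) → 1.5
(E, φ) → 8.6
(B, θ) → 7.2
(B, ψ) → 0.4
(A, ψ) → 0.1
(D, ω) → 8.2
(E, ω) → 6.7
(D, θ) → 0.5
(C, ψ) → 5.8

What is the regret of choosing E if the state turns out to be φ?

Best payoff under φ is 9.4.
Regret = 9.4 − 8.6 = 0.8.

0.8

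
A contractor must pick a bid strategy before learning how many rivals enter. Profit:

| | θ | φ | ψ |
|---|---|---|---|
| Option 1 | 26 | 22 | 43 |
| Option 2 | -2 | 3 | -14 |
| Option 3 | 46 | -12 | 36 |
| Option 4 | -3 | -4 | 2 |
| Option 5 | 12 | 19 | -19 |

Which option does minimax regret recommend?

Column bests: θ=46, φ=22, ψ=43.
Option 1 regrets: 20, 0, 0 → max 20
Option 2 regrets: 48, 19, 57 → max 57
Option 3 regrets: 0, 34, 7 → max 34
Option 4 regrets: 49, 26, 41 → max 49
Option 5 regrets: 34, 3, 62 → max 62
Smallest max regret = 20 → Option 1.

Option 1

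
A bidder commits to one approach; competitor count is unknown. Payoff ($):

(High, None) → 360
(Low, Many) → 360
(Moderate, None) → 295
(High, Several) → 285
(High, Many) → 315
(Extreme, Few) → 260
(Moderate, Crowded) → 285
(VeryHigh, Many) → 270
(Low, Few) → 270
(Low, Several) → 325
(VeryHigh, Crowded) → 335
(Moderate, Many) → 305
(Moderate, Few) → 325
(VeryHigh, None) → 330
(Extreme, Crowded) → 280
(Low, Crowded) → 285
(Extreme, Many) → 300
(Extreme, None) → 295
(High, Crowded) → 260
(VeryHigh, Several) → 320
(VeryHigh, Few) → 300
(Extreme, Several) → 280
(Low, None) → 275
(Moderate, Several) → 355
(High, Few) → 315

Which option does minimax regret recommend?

Column bests: None=360, Few=325, Several=355, Many=360, Crowded=335.
Low regrets: 85, 55, 30, 0, 50 → max 85
Moderate regrets: 65, 0, 0, 55, 50 → max 65
High regrets: 0, 10, 70, 45, 75 → max 75
VeryHigh regrets: 30, 25, 35, 90, 0 → max 90
Extreme regrets: 65, 65, 75, 60, 55 → max 75
Smallest max regret = 65 → Moderate.

Moderate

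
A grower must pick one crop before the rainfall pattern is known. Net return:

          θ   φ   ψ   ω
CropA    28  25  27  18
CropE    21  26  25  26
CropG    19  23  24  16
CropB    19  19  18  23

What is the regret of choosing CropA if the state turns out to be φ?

1

Best payoff under φ is 26.
Regret = 26 − 25 = 1.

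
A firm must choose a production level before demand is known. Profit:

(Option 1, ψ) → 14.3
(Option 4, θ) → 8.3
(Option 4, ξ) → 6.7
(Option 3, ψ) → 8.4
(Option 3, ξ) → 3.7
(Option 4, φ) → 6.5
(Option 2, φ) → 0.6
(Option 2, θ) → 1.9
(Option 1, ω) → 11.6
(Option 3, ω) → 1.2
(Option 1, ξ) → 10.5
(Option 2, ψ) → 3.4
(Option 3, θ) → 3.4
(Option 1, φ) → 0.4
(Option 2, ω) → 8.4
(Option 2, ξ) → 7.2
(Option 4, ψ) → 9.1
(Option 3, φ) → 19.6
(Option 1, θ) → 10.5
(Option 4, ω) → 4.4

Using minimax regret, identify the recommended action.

Column bests: θ=10.5, φ=19.6, ψ=14.3, ω=11.6, ξ=10.5.
Option 1 regrets: 0.0, 19.2, 0.0, 0.0, 0.0 → max 19.2
Option 2 regrets: 8.6, 19.0, 10.9, 3.2, 3.3 → max 19.0
Option 3 regrets: 7.1, 0.0, 5.9, 10.4, 6.8 → max 10.4
Option 4 regrets: 2.2, 13.1, 5.2, 7.2, 3.8 → max 13.1
Smallest max regret = 10.4 → Option 3.

Option 3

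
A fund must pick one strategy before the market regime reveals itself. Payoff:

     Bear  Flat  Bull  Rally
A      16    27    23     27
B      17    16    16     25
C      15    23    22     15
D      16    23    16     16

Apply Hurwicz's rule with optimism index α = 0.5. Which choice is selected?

A: 0.5·27 + 0.5·16 = 21.5
B: 0.5·25 + 0.5·16 = 20.5
C: 0.5·23 + 0.5·15 = 19
D: 0.5·23 + 0.5·16 = 19.5
Highest Hurwicz score = 21.5 → A.

A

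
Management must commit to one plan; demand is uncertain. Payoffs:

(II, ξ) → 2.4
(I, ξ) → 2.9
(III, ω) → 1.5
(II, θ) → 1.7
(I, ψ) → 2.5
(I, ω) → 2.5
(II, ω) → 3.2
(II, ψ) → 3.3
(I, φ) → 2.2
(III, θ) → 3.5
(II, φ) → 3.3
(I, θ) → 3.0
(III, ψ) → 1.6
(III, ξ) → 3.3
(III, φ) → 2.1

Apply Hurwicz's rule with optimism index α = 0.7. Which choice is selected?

III

I: 0.7·3.0 + 0.3·2.2 = 2.76
II: 0.7·3.3 + 0.3·1.7 = 2.82
III: 0.7·3.5 + 0.3·1.5 = 2.9
Highest Hurwicz score = 2.9 → III.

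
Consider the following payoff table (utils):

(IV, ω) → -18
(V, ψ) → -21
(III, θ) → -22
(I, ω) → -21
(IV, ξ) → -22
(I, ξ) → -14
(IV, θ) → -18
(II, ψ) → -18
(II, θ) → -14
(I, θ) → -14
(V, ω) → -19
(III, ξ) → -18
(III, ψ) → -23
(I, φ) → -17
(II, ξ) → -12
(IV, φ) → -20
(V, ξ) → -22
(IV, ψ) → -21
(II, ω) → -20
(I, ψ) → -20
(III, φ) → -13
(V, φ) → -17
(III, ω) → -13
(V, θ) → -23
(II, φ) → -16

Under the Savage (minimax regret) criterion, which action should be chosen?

II

Column bests: θ=-14, φ=-13, ψ=-18, ω=-13, ξ=-12.
I regrets: 0, 4, 2, 8, 2 → max 8
II regrets: 0, 3, 0, 7, 0 → max 7
III regrets: 8, 0, 5, 0, 6 → max 8
IV regrets: 4, 7, 3, 5, 10 → max 10
V regrets: 9, 4, 3, 6, 10 → max 10
Smallest max regret = 7 → II.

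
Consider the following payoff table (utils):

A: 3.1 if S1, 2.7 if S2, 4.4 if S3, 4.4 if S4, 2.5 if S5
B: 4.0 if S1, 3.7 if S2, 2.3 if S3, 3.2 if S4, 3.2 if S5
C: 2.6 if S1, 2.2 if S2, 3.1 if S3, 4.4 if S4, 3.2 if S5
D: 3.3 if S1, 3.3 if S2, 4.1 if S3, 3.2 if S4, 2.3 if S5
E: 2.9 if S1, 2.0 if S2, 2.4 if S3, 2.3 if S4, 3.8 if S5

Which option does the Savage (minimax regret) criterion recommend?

A

Column bests: S1=4.0, S2=3.7, S3=4.4, S4=4.4, S5=3.8.
A regrets: 0.9, 1.0, 0.0, 0.0, 1.3 → max 1.3
B regrets: 0.0, 0.0, 2.1, 1.2, 0.6 → max 2.1
C regrets: 1.4, 1.5, 1.3, 0.0, 0.6 → max 1.5
D regrets: 0.7, 0.4, 0.3, 1.2, 1.5 → max 1.5
E regrets: 1.1, 1.7, 2.0, 2.1, 0.0 → max 2.1
Smallest max regret = 1.3 → A.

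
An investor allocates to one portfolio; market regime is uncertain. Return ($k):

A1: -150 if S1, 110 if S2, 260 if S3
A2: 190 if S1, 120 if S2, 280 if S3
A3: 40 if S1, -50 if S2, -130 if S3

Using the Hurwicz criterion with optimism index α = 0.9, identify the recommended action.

A1: 0.9·260 + 0.1·(-150) = 219
A2: 0.9·280 + 0.1·120 = 264
A3: 0.9·40 + 0.1·(-130) = 23
Highest Hurwicz score = 264 → A2.

A2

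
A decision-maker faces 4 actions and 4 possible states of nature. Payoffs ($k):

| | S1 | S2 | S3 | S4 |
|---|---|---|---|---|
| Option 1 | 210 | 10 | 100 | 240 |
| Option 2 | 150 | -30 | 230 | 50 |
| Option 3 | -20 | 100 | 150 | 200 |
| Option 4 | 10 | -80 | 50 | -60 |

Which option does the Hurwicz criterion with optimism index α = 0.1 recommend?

Option 1

Option 1: 0.1·240 + 0.9·10 = 33
Option 2: 0.1·230 + 0.9·(-30) = -4
Option 3: 0.1·200 + 0.9·(-20) = 2
Option 4: 0.1·50 + 0.9·(-80) = -67
Highest Hurwicz score = 33 → Option 1.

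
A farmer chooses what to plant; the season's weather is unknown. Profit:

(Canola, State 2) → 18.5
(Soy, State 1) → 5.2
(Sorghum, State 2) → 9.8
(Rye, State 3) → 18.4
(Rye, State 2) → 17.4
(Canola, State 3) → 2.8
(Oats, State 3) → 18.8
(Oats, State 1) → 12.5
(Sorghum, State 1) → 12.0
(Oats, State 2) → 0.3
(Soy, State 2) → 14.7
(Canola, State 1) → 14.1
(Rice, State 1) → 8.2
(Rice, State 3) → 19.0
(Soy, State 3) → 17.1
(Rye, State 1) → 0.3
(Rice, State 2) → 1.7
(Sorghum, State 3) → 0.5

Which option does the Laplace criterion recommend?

Soy

Row averages: Rye=361/30, Sorghum=223/30, Soy=37/3, Canola=11.8, Rice=289/30, Oats=158/15
Highest average = 37/3 → Soy.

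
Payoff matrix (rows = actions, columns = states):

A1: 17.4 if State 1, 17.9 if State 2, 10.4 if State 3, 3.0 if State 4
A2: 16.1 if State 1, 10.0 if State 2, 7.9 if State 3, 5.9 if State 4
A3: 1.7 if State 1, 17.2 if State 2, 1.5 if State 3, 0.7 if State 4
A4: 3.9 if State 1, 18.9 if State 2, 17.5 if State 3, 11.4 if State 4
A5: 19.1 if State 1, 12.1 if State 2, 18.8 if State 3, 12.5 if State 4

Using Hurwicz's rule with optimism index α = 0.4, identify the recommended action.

A5

A1: 0.4·17.9 + 0.6·3.0 = 8.96
A2: 0.4·16.1 + 0.6·5.9 = 9.98
A3: 0.4·17.2 + 0.6·0.7 = 7.3
A4: 0.4·18.9 + 0.6·3.9 = 9.9
A5: 0.4·19.1 + 0.6·12.1 = 14.9
Highest Hurwicz score = 14.9 → A5.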